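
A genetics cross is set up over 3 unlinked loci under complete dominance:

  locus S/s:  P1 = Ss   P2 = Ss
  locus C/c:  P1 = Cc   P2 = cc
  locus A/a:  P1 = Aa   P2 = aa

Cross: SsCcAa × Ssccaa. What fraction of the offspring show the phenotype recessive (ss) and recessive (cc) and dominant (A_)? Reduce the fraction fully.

P(ss cc A_) = 1/16

SsCcAa gametes: SCA×1, SCa×1, ScA×1, Sca×1, sCA×1, sCa×1, scA×1, sca×1
Ssccaa gametes: Sca×4, sca×4
SsCcAa×Ssccaa grid (8·8=64): SSCcAa=4 SSCcaa=4 SSccAa=4 SSccaa=4 SsCcAa=8 SsCcaa=8 SsccAa=8 Ssccaa=8 ssCcAa=4 ssCcaa=4 ssccAa=4 ssccaa=4
ss cc A_ hits 4/64; gcd=4; 4÷4/64÷4 = 1/16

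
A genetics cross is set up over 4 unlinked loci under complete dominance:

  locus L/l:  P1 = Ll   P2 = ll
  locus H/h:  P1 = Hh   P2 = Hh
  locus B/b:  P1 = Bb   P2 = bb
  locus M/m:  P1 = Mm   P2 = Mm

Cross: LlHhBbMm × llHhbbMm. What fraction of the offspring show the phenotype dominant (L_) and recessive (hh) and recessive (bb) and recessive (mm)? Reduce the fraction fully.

LlHhBbMm gametes: LHBM×1, LHBm×1, LHbM×1, LHbm×1, LhBM×1, LhBm×1, LhbM×1, Lhbm×1, lHBM×1, lHBm×1, lHbM×1, lHbm×1, lhBM×1, lhBm×1, lhbM×1, lhbm×1
llHhbbMm gametes: lHbM×4, lHbm×4, lhbM×4, lhbm×4
LlHhBbMm×llHhbbMm grid (16·16=256): LlHHBbMM=4 LlHHBbMm=8 LlHHBbmm=4 LlHHbbMM=4 LlHHbbMm=8 LlHHbbmm=4 LlHhBbMM=8 LlHhBbMm=16 LlHhBbmm=8 LlHhbbMM=8 LlHhbbMm=16 LlHhbbmm=8 LlhhBbMM=4 LlhhBbMm=8 LlhhBbmm=4 LlhhbbMM=4 LlhhbbMm=8 Llhhbbmm=4 llHHBbMM=4 llHHBbMm=8 llHHBbmm=4 llHHbbMM=4 llHHbbMm=8 llHHbbmm=4 llHhBbMM=8 llHhBbMm=16 llHhBbmm=8 llHhbbMM=8 llHhbbMm=16 llHhbbmm=8 llhhBbMM=4 llhhBbMm=8 llhhBbmm=4 llhhbbMM=4 llhhbbMm=8 llhhbbmm=4
L_ hh bb mm hits 4/256; gcd=4; 4÷4/256÷4 = 1/64

P(L_ hh bb mm) = 1/64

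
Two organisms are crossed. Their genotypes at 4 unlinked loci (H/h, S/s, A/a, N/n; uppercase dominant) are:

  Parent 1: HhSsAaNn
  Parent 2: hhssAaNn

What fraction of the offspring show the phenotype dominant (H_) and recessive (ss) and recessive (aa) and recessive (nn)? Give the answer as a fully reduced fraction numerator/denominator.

HhSsAaNn gametes: HSAN×1, HSAn×1, HSaN×1, HSan×1, HsAN×1, HsAn×1, HsaN×1, Hsan×1, hSAN×1, hSAn×1, hSaN×1, hSan×1, hsAN×1, hsAn×1, hsaN×1, hsan×1
hhssAaNn gametes: hsAN×4, hsAn×4, hsaN×4, hsan×4
HhSsAaNn×hhssAaNn grid (16·16=256): HhSsAANN=4 HhSsAANn=8 HhSsAAnn=4 HhSsAaNN=8 HhSsAaNn=16 HhSsAann=8 HhSsaaNN=4 HhSsaaNn=8 HhSsaann=4 HhssAANN=4 HhssAANn=8 HhssAAnn=4 HhssAaNN=8 HhssAaNn=16 HhssAann=8 HhssaaNN=4 HhssaaNn=8 Hhssaann=4 hhSsAANN=4 hhSsAANn=8 hhSsAAnn=4 hhSsAaNN=8 hhSsAaNn=16 hhSsAann=8 hhSsaaNN=4 hhSsaaNn=8 hhSsaann=4 hhssAANN=4 hhssAANn=8 hhssAAnn=4 hhssAaNN=8 hhssAaNn=16 hhssAann=8 hhssaaNN=4 hhssaaNn=8 hhssaann=4
H_ ss aa nn hits 4/256; gcd=4; 4÷4/256÷4 = 1/64

P(H_ ss aa nn) = 1/64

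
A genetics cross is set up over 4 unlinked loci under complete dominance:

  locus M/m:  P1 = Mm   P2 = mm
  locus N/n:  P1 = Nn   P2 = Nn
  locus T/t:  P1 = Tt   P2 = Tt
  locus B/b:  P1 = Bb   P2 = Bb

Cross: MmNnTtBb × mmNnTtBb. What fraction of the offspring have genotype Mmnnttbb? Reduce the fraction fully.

P(Mmnnttbb) = 1/128

MmNnTtBb gametes: MNTB×1, MNTb×1, MNtB×1, MNtb×1, MnTB×1, MnTb×1, MntB×1, Mntb×1, mNTB×1, mNTb×1, mNtB×1, mNtb×1, mnTB×1, mnTb×1, mntB×1, mntb×1
mmNnTtBb gametes: mNTB×2, mNTb×2, mNtB×2, mNtb×2, mnTB×2, mnTb×2, mntB×2, mntb×2
MmNnTtBb×mmNnTtBb grid (16·16=256): MmNNTTBB=2 MmNNTTBb=4 MmNNTTbb=2 MmNNTtBB=4 MmNNTtBb=8 MmNNTtbb=4 MmNNttBB=2 MmNNttBb=4 MmNNttbb=2 MmNnTTBB=4 MmNnTTBb=8 MmNnTTbb=4 MmNnTtBB=8 MmNnTtBb=16 MmNnTtbb=8 MmNnttBB=4 MmNnttBb=8 MmNnttbb=4 MmnnTTBB=2 MmnnTTBb=4 MmnnTTbb=2 MmnnTtBB=4 MmnnTtBb=8 MmnnTtbb=4 MmnnttBB=2 MmnnttBb=4 Mmnnttbb=2 mmNNTTBB=2 mmNNTTBb=4 mmNNTTbb=2 mmNNTtBB=4 mmNNTtBb=8 mmNNTtbb=4 mmNNttBB=2 mmNNttBb=4 mmNNttbb=2 mmNnTTBB=4 mmNnTTBb=8 mmNnTTbb=4 mmNnTtBB=8 mmNnTtBb=16 mmNnTtbb=8 mmNnttBB=4 mmNnttBb=8 mmNnttbb=4 mmnnTTBB=2 mmnnTTBb=4 mmnnTTbb=2 mmnnTtBB=4 mmnnTtBb=8 mmnnTtbb=4 mmnnttBB=2 mmnnttBb=4 mmnnttbb=2
Mmnnttbb hits 2/256; gcd=2; 2÷2/256÷2 = 1/128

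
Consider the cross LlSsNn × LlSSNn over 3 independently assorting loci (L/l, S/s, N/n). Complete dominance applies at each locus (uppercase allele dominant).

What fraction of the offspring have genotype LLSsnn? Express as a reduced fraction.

P(LLSsnn) = 1/32

LlSsNn gametes: LSN×1, LSn×1, LsN×1, Lsn×1, lSN×1, lSn×1, lsN×1, lsn×1
LlSSNn gametes: LSN×2, LSn×2, lSN×2, lSn×2
LlSsNn×LlSSNn grid (8·8=64): LLSSNN=2 LLSSNn=4 LLSSnn=2 LLSsNN=2 LLSsNn=4 LLSsnn=2 LlSSNN=4 LlSSNn=8 LlSSnn=4 LlSsNN=4 LlSsNn=8 LlSsnn=4 llSSNN=2 llSSNn=4 llSSnn=2 llSsNN=2 llSsNn=4 llSsnn=2
LLSsnn hits 2/64; gcd=2; 2÷2/64÷2 = 1/32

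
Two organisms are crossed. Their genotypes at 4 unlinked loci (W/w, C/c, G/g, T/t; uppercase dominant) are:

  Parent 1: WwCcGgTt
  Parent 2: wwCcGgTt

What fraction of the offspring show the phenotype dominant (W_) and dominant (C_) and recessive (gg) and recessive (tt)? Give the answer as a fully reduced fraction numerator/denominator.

WwCcGgTt gametes: WCGT×1, WCGt×1, WCgT×1, WCgt×1, WcGT×1, WcGt×1, WcgT×1, Wcgt×1, wCGT×1, wCGt×1, wCgT×1, wCgt×1, wcGT×1, wcGt×1, wcgT×1, wcgt×1
wwCcGgTt gametes: wCGT×2, wCGt×2, wCgT×2, wCgt×2, wcGT×2, wcGt×2, wcgT×2, wcgt×2
WwCcGgTt×wwCcGgTt grid (16·16=256): WwCCGGTT=2 WwCCGGTt=4 WwCCGGtt=2 WwCCGgTT=4 WwCCGgTt=8 WwCCGgtt=4 WwCCggTT=2 WwCCggTt=4 WwCCggtt=2 WwCcGGTT=4 WwCcGGTt=8 WwCcGGtt=4 WwCcGgTT=8 WwCcGgTt=16 WwCcGgtt=8 WwCcggTT=4 WwCcggTt=8 WwCcggtt=4 WwccGGTT=2 WwccGGTt=4 WwccGGtt=2 WwccGgTT=4 WwccGgTt=8 WwccGgtt=4 WwccggTT=2 WwccggTt=4 Wwccggtt=2 wwCCGGTT=2 wwCCGGTt=4 wwCCGGtt=2 wwCCGgTT=4 wwCCGgTt=8 wwCCGgtt=4 wwCCggTT=2 wwCCggTt=4 wwCCggtt=2 wwCcGGTT=4 wwCcGGTt=8 wwCcGGtt=4 wwCcGgTT=8 wwCcGgTt=16 wwCcGgtt=8 wwCcggTT=4 wwCcggTt=8 wwCcggtt=4 wwccGGTT=2 wwccGGTt=4 wwccGGtt=2 wwccGgTT=4 wwccGgTt=8 wwccGgtt=4 wwccggTT=2 wwccggTt=4 wwccggtt=2
W_ C_ gg tt hits 6/256; gcd=2; 6÷2/256÷2 = 3/128

P(W_ C_ gg tt) = 3/128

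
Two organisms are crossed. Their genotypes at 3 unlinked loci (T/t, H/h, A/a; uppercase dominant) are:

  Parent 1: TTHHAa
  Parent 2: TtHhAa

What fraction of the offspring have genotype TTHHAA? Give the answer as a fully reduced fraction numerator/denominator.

TTHHAa gametes: THA×4, THa×4
TtHhAa gametes: THA×1, THa×1, ThA×1, Tha×1, tHA×1, tHa×1, thA×1, tha×1
TTHHAa×TtHhAa grid (8·8=64): TTHHAA=4 TTHHAa=8 TTHHaa=4 TTHhAA=4 TTHhAa=8 TTHhaa=4 TtHHAA=4 TtHHAa=8 TtHHaa=4 TtHhAA=4 TtHhAa=8 TtHhaa=4
TTHHAA hits 4/64; gcd=4; 4÷4/64÷4 = 1/16

P(TTHHAA) = 1/16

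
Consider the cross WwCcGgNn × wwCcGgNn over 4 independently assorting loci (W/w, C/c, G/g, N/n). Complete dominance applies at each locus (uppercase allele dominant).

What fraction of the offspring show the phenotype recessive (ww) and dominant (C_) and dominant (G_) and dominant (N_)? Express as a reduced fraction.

P(ww C_ G_ N_) = 27/128

WwCcGgNn gametes: WCGN×1, WCGn×1, WCgN×1, WCgn×1, WcGN×1, WcGn×1, WcgN×1, Wcgn×1, wCGN×1, wCGn×1, wCgN×1, wCgn×1, wcGN×1, wcGn×1, wcgN×1, wcgn×1
wwCcGgNn gametes: wCGN×2, wCGn×2, wCgN×2, wCgn×2, wcGN×2, wcGn×2, wcgN×2, wcgn×2
WwCcGgNn×wwCcGgNn grid (16·16=256): WwCCGGNN=2 WwCCGGNn=4 WwCCGGnn=2 WwCCGgNN=4 WwCCGgNn=8 WwCCGgnn=4 WwCCggNN=2 WwCCggNn=4 WwCCggnn=2 WwCcGGNN=4 WwCcGGNn=8 WwCcGGnn=4 WwCcGgNN=8 WwCcGgNn=16 WwCcGgnn=8 WwCcggNN=4 WwCcggNn=8 WwCcggnn=4 WwccGGNN=2 WwccGGNn=4 WwccGGnn=2 WwccGgNN=4 WwccGgNn=8 WwccGgnn=4 WwccggNN=2 WwccggNn=4 Wwccggnn=2 wwCCGGNN=2 wwCCGGNn=4 wwCCGGnn=2 wwCCGgNN=4 wwCCGgNn=8 wwCCGgnn=4 wwCCggNN=2 wwCCggNn=4 wwCCggnn=2 wwCcGGNN=4 wwCcGGNn=8 wwCcGGnn=4 wwCcGgNN=8 wwCcGgNn=16 wwCcGgnn=8 wwCcggNN=4 wwCcggNn=8 wwCcggnn=4 wwccGGNN=2 wwccGGNn=4 wwccGGnn=2 wwccGgNN=4 wwccGgNn=8 wwccGgnn=4 wwccggNN=2 wwccggNn=4 wwccggnn=2
ww C_ G_ N_ hits 54/256; gcd=2; 54÷2/256÷2 = 27/128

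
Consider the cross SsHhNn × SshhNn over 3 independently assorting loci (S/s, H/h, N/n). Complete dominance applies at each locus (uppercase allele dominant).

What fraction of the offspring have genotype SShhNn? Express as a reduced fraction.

P(SShhNn) = 1/16

SsHhNn gametes: SHN×1, SHn×1, ShN×1, Shn×1, sHN×1, sHn×1, shN×1, shn×1
SshhNn gametes: ShN×2, Shn×2, shN×2, shn×2
SsHhNn×SshhNn grid (8·8=64): SSHhNN=2 SSHhNn=4 SSHhnn=2 SShhNN=2 SShhNn=4 SShhnn=2 SsHhNN=4 SsHhNn=8 SsHhnn=4 SshhNN=4 SshhNn=8 Sshhnn=4 ssHhNN=2 ssHhNn=4 ssHhnn=2 sshhNN=2 sshhNn=4 sshhnn=2
SShhNn hits 4/64; gcd=4; 4÷4/64÷4 = 1/16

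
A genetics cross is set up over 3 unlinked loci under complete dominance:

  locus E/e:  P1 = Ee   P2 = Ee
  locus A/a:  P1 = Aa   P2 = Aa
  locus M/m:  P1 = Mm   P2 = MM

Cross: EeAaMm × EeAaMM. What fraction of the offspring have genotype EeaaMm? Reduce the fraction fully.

EeAaMm gametes: EAM×1, EAm×1, EaM×1, Eam×1, eAM×1, eAm×1, eaM×1, eam×1
EeAaMM gametes: EAM×2, EaM×2, eAM×2, eaM×2
EeAaMm×EeAaMM grid (8·8=64): EEAAMM=2 EEAAMm=2 EEAaMM=4 EEAaMm=4 EEaaMM=2 EEaaMm=2 EeAAMM=4 EeAAMm=4 EeAaMM=8 EeAaMm=8 EeaaMM=4 EeaaMm=4 eeAAMM=2 eeAAMm=2 eeAaMM=4 eeAaMm=4 eeaaMM=2 eeaaMm=2
EeaaMm hits 4/64; gcd=4; 4÷4/64÷4 = 1/16

P(EeaaMm) = 1/16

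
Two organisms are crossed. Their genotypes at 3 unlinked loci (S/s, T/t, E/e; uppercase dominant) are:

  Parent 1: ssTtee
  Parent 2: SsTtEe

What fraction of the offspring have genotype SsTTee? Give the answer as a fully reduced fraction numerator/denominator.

ssTtee gametes: sTe×4, ste×4
SsTtEe gametes: STE×1, STe×1, StE×1, Ste×1, sTE×1, sTe×1, stE×1, ste×1
ssTtee×SsTtEe grid (8·8=64): SsTTEe=4 SsTTee=4 SsTtEe=8 SsTtee=8 SsttEe=4 Ssttee=4 ssTTEe=4 ssTTee=4 ssTtEe=8 ssTtee=8 ssttEe=4 ssttee=4
SsTTee hits 4/64; gcd=4; 4÷4/64÷4 = 1/16

P(SsTTee) = 1/16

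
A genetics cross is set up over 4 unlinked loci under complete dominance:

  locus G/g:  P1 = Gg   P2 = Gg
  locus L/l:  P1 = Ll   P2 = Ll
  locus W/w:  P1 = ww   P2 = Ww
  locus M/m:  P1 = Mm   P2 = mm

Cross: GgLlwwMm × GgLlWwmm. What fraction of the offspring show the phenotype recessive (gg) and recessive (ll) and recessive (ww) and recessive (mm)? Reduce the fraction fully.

GgLlwwMm gametes: GLwM×2, GLwm×2, GlwM×2, Glwm×2, gLwM×2, gLwm×2, glwM×2, glwm×2
GgLlWwmm gametes: GLWm×2, GLwm×2, GlWm×2, Glwm×2, gLWm×2, gLwm×2, glWm×2, glwm×2
GgLlwwMm×GgLlWwmm grid (16·16=256): GGLLWwMm=4 GGLLWwmm=4 GGLLwwMm=4 GGLLwwmm=4 GGLlWwMm=8 GGLlWwmm=8 GGLlwwMm=8 GGLlwwmm=8 GGllWwMm=4 GGllWwmm=4 GGllwwMm=4 GGllwwmm=4 GgLLWwMm=8 GgLLWwmm=8 GgLLwwMm=8 GgLLwwmm=8 GgLlWwMm=16 GgLlWwmm=16 GgLlwwMm=16 GgLlwwmm=16 GgllWwMm=8 GgllWwmm=8 GgllwwMm=8 Ggllwwmm=8 ggLLWwMm=4 ggLLWwmm=4 ggLLwwMm=4 ggLLwwmm=4 ggLlWwMm=8 ggLlWwmm=8 ggLlwwMm=8 ggLlwwmm=8 ggllWwMm=4 ggllWwmm=4 ggllwwMm=4 ggllwwmm=4
gg ll ww mm hits 4/256; gcd=4; 4÷4/256÷4 = 1/64

P(gg ll ww mm) = 1/64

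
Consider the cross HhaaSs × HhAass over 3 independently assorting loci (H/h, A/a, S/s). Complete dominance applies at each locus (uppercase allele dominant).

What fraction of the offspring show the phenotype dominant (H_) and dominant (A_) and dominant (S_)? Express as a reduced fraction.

HhaaSs gametes: HaS×2, Has×2, haS×2, has×2
HhAass gametes: HAs×2, Has×2, hAs×2, has×2
HhaaSs×HhAass grid (8·8=64): HHAaSs=4 HHAass=4 HHaaSs=4 HHaass=4 HhAaSs=8 HhAass=8 HhaaSs=8 Hhaass=8 hhAaSs=4 hhAass=4 hhaaSs=4 hhaass=4
H_ A_ S_ hits 12/64; gcd=4; 12÷4/64÷4 = 3/16

P(H_ A_ S_) = 3/16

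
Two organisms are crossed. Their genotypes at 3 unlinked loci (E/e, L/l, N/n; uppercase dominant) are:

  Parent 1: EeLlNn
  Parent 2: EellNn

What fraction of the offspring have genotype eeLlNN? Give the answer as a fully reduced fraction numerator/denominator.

P(eeLlNN) = 1/32

EeLlNn gametes: ELN×1, ELn×1, ElN×1, Eln×1, eLN×1, eLn×1, elN×1, eln×1
EellNn gametes: ElN×2, Eln×2, elN×2, eln×2
EeLlNn×EellNn grid (8·8=64): EELlNN=2 EELlNn=4 EELlnn=2 EEllNN=2 EEllNn=4 EEllnn=2 EeLlNN=4 EeLlNn=8 EeLlnn=4 EellNN=4 EellNn=8 Eellnn=4 eeLlNN=2 eeLlNn=4 eeLlnn=2 eellNN=2 eellNn=4 eellnn=2
eeLlNN hits 2/64; gcd=2; 2÷2/64÷2 = 1/32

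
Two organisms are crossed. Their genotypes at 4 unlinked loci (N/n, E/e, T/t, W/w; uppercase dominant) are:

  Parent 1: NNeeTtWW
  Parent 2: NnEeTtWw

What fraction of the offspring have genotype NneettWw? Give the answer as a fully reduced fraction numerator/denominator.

NNeeTtWW gametes: NeTW×8, NetW×8
NnEeTtWw gametes: NETW×1, NETw×1, NEtW×1, NEtw×1, NeTW×1, NeTw×1, NetW×1, Netw×1, nETW×1, nETw×1, nEtW×1, nEtw×1, neTW×1, neTw×1, netW×1, netw×1
NNeeTtWW×NnEeTtWw grid (16·16=256): NNEeTTWW=8 NNEeTTWw=8 NNEeTtWW=16 NNEeTtWw=16 NNEettWW=8 NNEettWw=8 NNeeTTWW=8 NNeeTTWw=8 NNeeTtWW=16 NNeeTtWw=16 NNeettWW=8 NNeettWw=8 NnEeTTWW=8 NnEeTTWw=8 NnEeTtWW=16 NnEeTtWw=16 NnEettWW=8 NnEettWw=8 NneeTTWW=8 NneeTTWw=8 NneeTtWW=16 NneeTtWw=16 NneettWW=8 NneettWw=8
NneettWw hits 8/256; gcd=8; 8÷8/256÷8 = 1/32

P(NneettWw) = 1/32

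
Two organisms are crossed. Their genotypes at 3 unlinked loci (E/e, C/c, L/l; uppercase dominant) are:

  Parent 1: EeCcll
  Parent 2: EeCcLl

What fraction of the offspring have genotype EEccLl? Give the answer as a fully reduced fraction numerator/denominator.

P(EEccLl) = 1/32

EeCcll gametes: ECl×2, Ecl×2, eCl×2, ecl×2
EeCcLl gametes: ECL×1, ECl×1, EcL×1, Ecl×1, eCL×1, eCl×1, ecL×1, ecl×1
EeCcll×EeCcLl grid (8·8=64): EECCLl=2 EECCll=2 EECcLl=4 EECcll=4 EEccLl=2 EEccll=2 EeCCLl=4 EeCCll=4 EeCcLl=8 EeCcll=8 EeccLl=4 Eeccll=4 eeCCLl=2 eeCCll=2 eeCcLl=4 eeCcll=4 eeccLl=2 eeccll=2
EEccLl hits 2/64; gcd=2; 2÷2/64÷2 = 1/32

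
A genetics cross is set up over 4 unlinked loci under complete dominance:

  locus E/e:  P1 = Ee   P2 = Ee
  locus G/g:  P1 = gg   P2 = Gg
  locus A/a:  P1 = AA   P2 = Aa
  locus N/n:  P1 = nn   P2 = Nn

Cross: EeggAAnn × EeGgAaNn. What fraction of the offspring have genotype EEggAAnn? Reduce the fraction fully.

EeggAAnn gametes: EgAn×8, egAn×8
EeGgAaNn gametes: EGAN×1, EGAn×1, EGaN×1, EGan×1, EgAN×1, EgAn×1, EgaN×1, Egan×1, eGAN×1, eGAn×1, eGaN×1, eGan×1, egAN×1, egAn×1, egaN×1, egan×1
EeggAAnn×EeGgAaNn grid (16·16=256): EEGgAANn=8 EEGgAAnn=8 EEGgAaNn=8 EEGgAann=8 EEggAANn=8 EEggAAnn=8 EEggAaNn=8 EEggAann=8 EeGgAANn=16 EeGgAAnn=16 EeGgAaNn=16 EeGgAann=16 EeggAANn=16 EeggAAnn=16 EeggAaNn=16 EeggAann=16 eeGgAANn=8 eeGgAAnn=8 eeGgAaNn=8 eeGgAann=8 eeggAANn=8 eeggAAnn=8 eeggAaNn=8 eeggAann=8
EEggAAnn hits 8/256; gcd=8; 8÷8/256÷8 = 1/32

P(EEggAAnn) = 1/32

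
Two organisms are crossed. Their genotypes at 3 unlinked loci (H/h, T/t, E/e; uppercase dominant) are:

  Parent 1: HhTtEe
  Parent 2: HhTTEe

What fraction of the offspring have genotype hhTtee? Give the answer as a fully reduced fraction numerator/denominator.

P(hhTtee) = 1/32

HhTtEe gametes: HTE×1, HTe×1, HtE×1, Hte×1, hTE×1, hTe×1, htE×1, hte×1
HhTTEe gametes: HTE×2, HTe×2, hTE×2, hTe×2
HhTtEe×HhTTEe grid (8·8=64): HHTTEE=2 HHTTEe=4 HHTTee=2 HHTtEE=2 HHTtEe=4 HHTtee=2 HhTTEE=4 HhTTEe=8 HhTTee=4 HhTtEE=4 HhTtEe=8 HhTtee=4 hhTTEE=2 hhTTEe=4 hhTTee=2 hhTtEE=2 hhTtEe=4 hhTtee=2
hhTtee hits 2/64; gcd=2; 2÷2/64÷2 = 1/32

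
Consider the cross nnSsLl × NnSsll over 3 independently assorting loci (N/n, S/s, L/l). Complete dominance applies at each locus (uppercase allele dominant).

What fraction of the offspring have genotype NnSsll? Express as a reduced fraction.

nnSsLl gametes: nSL×2, nSl×2, nsL×2, nsl×2
NnSsll gametes: NSl×2, Nsl×2, nSl×2, nsl×2
nnSsLl×NnSsll grid (8·8=64): NnSSLl=4 NnSSll=4 NnSsLl=8 NnSsll=8 NnssLl=4 Nnssll=4 nnSSLl=4 nnSSll=4 nnSsLl=8 nnSsll=8 nnssLl=4 nnssll=4
NnSsll hits 8/64; gcd=8; 8÷8/64÷8 = 1/8

P(NnSsll) = 1/8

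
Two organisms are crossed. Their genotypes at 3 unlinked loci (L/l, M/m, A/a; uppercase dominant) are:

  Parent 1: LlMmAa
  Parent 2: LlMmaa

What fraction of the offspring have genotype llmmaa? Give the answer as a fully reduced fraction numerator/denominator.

LlMmAa gametes: LMA×1, LMa×1, LmA×1, Lma×1, lMA×1, lMa×1, lmA×1, lma×1
LlMmaa gametes: LMa×2, Lma×2, lMa×2, lma×2
LlMmAa×LlMmaa grid (8·8=64): LLMMAa=2 LLMMaa=2 LLMmAa=4 LLMmaa=4 LLmmAa=2 LLmmaa=2 LlMMAa=4 LlMMaa=4 LlMmAa=8 LlMmaa=8 LlmmAa=4 Llmmaa=4 llMMAa=2 llMMaa=2 llMmAa=4 llMmaa=4 llmmAa=2 llmmaa=2
llmmaa hits 2/64; gcd=2; 2÷2/64÷2 = 1/32

P(llmmaa) = 1/32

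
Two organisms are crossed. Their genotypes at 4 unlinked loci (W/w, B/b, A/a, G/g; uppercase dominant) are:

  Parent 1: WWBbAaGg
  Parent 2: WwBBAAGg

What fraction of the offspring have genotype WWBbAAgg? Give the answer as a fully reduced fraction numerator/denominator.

WWBbAaGg gametes: WBAG×2, WBAg×2, WBaG×2, WBag×2, WbAG×2, WbAg×2, WbaG×2, Wbag×2
WwBBAAGg gametes: WBAG×4, WBAg×4, wBAG×4, wBAg×4
WWBbAaGg×WwBBAAGg grid (16·16=256): WWBBAAGG=8 WWBBAAGg=16 WWBBAAgg=8 WWBBAaGG=8 WWBBAaGg=16 WWBBAagg=8 WWBbAAGG=8 WWBbAAGg=16 WWBbAAgg=8 WWBbAaGG=8 WWBbAaGg=16 WWBbAagg=8 WwBBAAGG=8 WwBBAAGg=16 WwBBAAgg=8 WwBBAaGG=8 WwBBAaGg=16 WwBBAagg=8 WwBbAAGG=8 WwBbAAGg=16 WwBbAAgg=8 WwBbAaGG=8 WwBbAaGg=16 WwBbAagg=8
WWBbAAgg hits 8/256; gcd=8; 8÷8/256÷8 = 1/32

P(WWBbAAgg) = 1/32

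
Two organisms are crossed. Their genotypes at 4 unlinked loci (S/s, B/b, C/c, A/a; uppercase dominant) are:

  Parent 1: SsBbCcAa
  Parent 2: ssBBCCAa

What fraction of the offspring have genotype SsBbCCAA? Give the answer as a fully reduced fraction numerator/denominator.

SsBbCcAa gametes: SBCA×1, SBCa×1, SBcA×1, SBca×1, SbCA×1, SbCa×1, SbcA×1, Sbca×1, sBCA×1, sBCa×1, sBcA×1, sBca×1, sbCA×1, sbCa×1, sbcA×1, sbca×1
ssBBCCAa gametes: sBCA×8, sBCa×8
SsBbCcAa×ssBBCCAa grid (16·16=256): SsBBCCAA=8 SsBBCCAa=16 SsBBCCaa=8 SsBBCcAA=8 SsBBCcAa=16 SsBBCcaa=8 SsBbCCAA=8 SsBbCCAa=16 SsBbCCaa=8 SsBbCcAA=8 SsBbCcAa=16 SsBbCcaa=8 ssBBCCAA=8 ssBBCCAa=16 ssBBCCaa=8 ssBBCcAA=8 ssBBCcAa=16 ssBBCcaa=8 ssBbCCAA=8 ssBbCCAa=16 ssBbCCaa=8 ssBbCcAA=8 ssBbCcAa=16 ssBbCcaa=8
SsBbCCAA hits 8/256; gcd=8; 8÷8/256÷8 = 1/32

P(SsBbCCAA) = 1/32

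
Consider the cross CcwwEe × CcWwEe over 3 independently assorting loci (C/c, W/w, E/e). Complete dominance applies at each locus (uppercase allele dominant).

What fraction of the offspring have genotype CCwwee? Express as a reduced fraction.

CcwwEe gametes: CwE×2, Cwe×2, cwE×2, cwe×2
CcWwEe gametes: CWE×1, CWe×1, CwE×1, Cwe×1, cWE×1, cWe×1, cwE×1, cwe×1
CcwwEe×CcWwEe grid (8·8=64): CCWwEE=2 CCWwEe=4 CCWwee=2 CCwwEE=2 CCwwEe=4 CCwwee=2 CcWwEE=4 CcWwEe=8 CcWwee=4 CcwwEE=4 CcwwEe=8 Ccwwee=4 ccWwEE=2 ccWwEe=4 ccWwee=2 ccwwEE=2 ccwwEe=4 ccwwee=2
CCwwee hits 2/64; gcd=2; 2÷2/64÷2 = 1/32

P(CCwwee) = 1/32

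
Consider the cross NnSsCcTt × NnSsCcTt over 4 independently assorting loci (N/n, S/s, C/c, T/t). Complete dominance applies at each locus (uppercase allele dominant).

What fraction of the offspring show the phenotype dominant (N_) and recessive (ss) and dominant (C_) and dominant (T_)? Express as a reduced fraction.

P(N_ ss C_ T_) = 27/256

NnSsCcTt gametes: NSCT×1, NSCt×1, NScT×1, NSct×1, NsCT×1, NsCt×1, NscT×1, Nsct×1, nSCT×1, nSCt×1, nScT×1, nSct×1, nsCT×1, nsCt×1, nscT×1, nsct×1
NnSsCcTt gametes: NSCT×1, NSCt×1, NScT×1, NSct×1, NsCT×1, NsCt×1, NscT×1, Nsct×1, nSCT×1, nSCt×1, nScT×1, nSct×1, nsCT×1, nsCt×1, nscT×1, nsct×1
NnSsCcTt×NnSsCcTt grid (16·16=256): NNSSCCTT=1 NNSSCCTt=2 NNSSCCtt=1 NNSSCcTT=2 NNSSCcTt=4 NNSSCctt=2 NNSSccTT=1 NNSSccTt=2 NNSScctt=1 NNSsCCTT=2 NNSsCCTt=4 NNSsCCtt=2 NNSsCcTT=4 NNSsCcTt=8 NNSsCctt=4 NNSsccTT=2 NNSsccTt=4 NNSscctt=2 NNssCCTT=1 NNssCCTt=2 NNssCCtt=1 NNssCcTT=2 NNssCcTt=4 NNssCctt=2 NNssccTT=1 NNssccTt=2 NNsscctt=1 NnSSCCTT=2 NnSSCCTt=4 NnSSCCtt=2 NnSSCcTT=4 NnSSCcTt=8 NnSSCctt=4 NnSSccTT=2 NnSSccTt=4 NnSScctt=2 NnSsCCTT=4 NnSsCCTt=8 NnSsCCtt=4 NnSsCcTT=8 NnSsCcTt=16 NnSsCctt=8 NnSsccTT=4 NnSsccTt=8 NnSscctt=4 NnssCCTT=2 NnssCCTt=4 NnssCCtt=2 NnssCcTT=4 NnssCcTt=8 NnssCctt=4 NnssccTT=2 NnssccTt=4 Nnsscctt=2 nnSSCCTT=1 nnSSCCTt=2 nnSSCCtt=1 nnSSCcTT=2 nnSSCcTt=4 nnSSCctt=2 nnSSccTT=1 nnSSccTt=2 nnSScctt=1 nnSsCCTT=2 nnSsCCTt=4 nnSsCCtt=2 nnSsCcTT=4 nnSsCcTt=8 nnSsCctt=4 nnSsccTT=2 nnSsccTt=4 nnSscctt=2 nnssCCTT=1 nnssCCTt=2 nnssCCtt=1 nnssCcTT=2 nnssCcTt=4 nnssCctt=2 nnssccTT=1 nnssccTt=2 nnsscctt=1
N_ ss C_ T_ hits 27/256; gcd=1; 27÷1/256÷1 = 27/256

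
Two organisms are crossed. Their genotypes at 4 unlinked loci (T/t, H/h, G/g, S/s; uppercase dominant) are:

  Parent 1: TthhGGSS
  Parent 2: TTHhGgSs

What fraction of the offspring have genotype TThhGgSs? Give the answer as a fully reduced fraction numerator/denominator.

P(TThhGgSs) = 1/16

TthhGGSS gametes: ThGS×8, thGS×8
TTHhGgSs gametes: THGS×2, THGs×2, THgS×2, THgs×2, ThGS×2, ThGs×2, ThgS×2, Thgs×2
TthhGGSS×TTHhGgSs grid (16·16=256): TTHhGGSS=16 TTHhGGSs=16 TTHhGgSS=16 TTHhGgSs=16 TThhGGSS=16 TThhGGSs=16 TThhGgSS=16 TThhGgSs=16 TtHhGGSS=16 TtHhGGSs=16 TtHhGgSS=16 TtHhGgSs=16 TthhGGSS=16 TthhGGSs=16 TthhGgSS=16 TthhGgSs=16
TThhGgSs hits 16/256; gcd=16; 16÷16/256÷16 = 1/16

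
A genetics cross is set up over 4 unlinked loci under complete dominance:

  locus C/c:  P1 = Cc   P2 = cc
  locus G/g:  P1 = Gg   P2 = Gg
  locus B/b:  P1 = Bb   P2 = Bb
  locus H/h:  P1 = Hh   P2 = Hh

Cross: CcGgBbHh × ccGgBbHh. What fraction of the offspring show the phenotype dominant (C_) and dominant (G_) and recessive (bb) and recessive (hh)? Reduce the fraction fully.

P(C_ G_ bb hh) = 3/128

CcGgBbHh gametes: CGBH×1, CGBh×1, CGbH×1, CGbh×1, CgBH×1, CgBh×1, CgbH×1, Cgbh×1, cGBH×1, cGBh×1, cGbH×1, cGbh×1, cgBH×1, cgBh×1, cgbH×1, cgbh×1
ccGgBbHh gametes: cGBH×2, cGBh×2, cGbH×2, cGbh×2, cgBH×2, cgBh×2, cgbH×2, cgbh×2
CcGgBbHh×ccGgBbHh grid (16·16=256): CcGGBBHH=2 CcGGBBHh=4 CcGGBBhh=2 CcGGBbHH=4 CcGGBbHh=8 CcGGBbhh=4 CcGGbbHH=2 CcGGbbHh=4 CcGGbbhh=2 CcGgBBHH=4 CcGgBBHh=8 CcGgBBhh=4 CcGgBbHH=8 CcGgBbHh=16 CcGgBbhh=8 CcGgbbHH=4 CcGgbbHh=8 CcGgbbhh=4 CcggBBHH=2 CcggBBHh=4 CcggBBhh=2 CcggBbHH=4 CcggBbHh=8 CcggBbhh=4 CcggbbHH=2 CcggbbHh=4 Ccggbbhh=2 ccGGBBHH=2 ccGGBBHh=4 ccGGBBhh=2 ccGGBbHH=4 ccGGBbHh=8 ccGGBbhh=4 ccGGbbHH=2 ccGGbbHh=4 ccGGbbhh=2 ccGgBBHH=4 ccGgBBHh=8 ccGgBBhh=4 ccGgBbHH=8 ccGgBbHh=16 ccGgBbhh=8 ccGgbbHH=4 ccGgbbHh=8 ccGgbbhh=4 ccggBBHH=2 ccggBBHh=4 ccggBBhh=2 ccggBbHH=4 ccggBbHh=8 ccggBbhh=4 ccggbbHH=2 ccggbbHh=4 ccggbbhh=2
C_ G_ bb hh hits 6/256; gcd=2; 6÷2/256÷2 = 3/128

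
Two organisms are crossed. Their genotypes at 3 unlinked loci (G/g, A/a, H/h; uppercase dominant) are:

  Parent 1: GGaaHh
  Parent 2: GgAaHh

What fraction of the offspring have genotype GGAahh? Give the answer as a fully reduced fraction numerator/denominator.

P(GGAahh) = 1/16

GGaaHh gametes: GaH×4, Gah×4
GgAaHh gametes: GAH×1, GAh×1, GaH×1, Gah×1, gAH×1, gAh×1, gaH×1, gah×1
GGaaHh×GgAaHh grid (8·8=64): GGAaHH=4 GGAaHh=8 GGAahh=4 GGaaHH=4 GGaaHh=8 GGaahh=4 GgAaHH=4 GgAaHh=8 GgAahh=4 GgaaHH=4 GgaaHh=8 Ggaahh=4
GGAahh hits 4/64; gcd=4; 4÷4/64÷4 = 1/16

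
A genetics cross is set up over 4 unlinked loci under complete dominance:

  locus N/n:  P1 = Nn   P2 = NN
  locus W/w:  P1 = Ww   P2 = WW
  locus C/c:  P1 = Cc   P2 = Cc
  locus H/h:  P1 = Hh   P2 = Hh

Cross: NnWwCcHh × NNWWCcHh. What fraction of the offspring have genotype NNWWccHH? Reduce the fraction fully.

P(NNWWccHH) = 1/64

NnWwCcHh gametes: NWCH×1, NWCh×1, NWcH×1, NWch×1, NwCH×1, NwCh×1, NwcH×1, Nwch×1, nWCH×1, nWCh×1, nWcH×1, nWch×1, nwCH×1, nwCh×1, nwcH×1, nwch×1
NNWWCcHh gametes: NWCH×4, NWCh×4, NWcH×4, NWch×4
NnWwCcHh×NNWWCcHh grid (16·16=256): NNWWCCHH=4 NNWWCCHh=8 NNWWCChh=4 NNWWCcHH=8 NNWWCcHh=16 NNWWCchh=8 NNWWccHH=4 NNWWccHh=8 NNWWcchh=4 NNWwCCHH=4 NNWwCCHh=8 NNWwCChh=4 NNWwCcHH=8 NNWwCcHh=16 NNWwCchh=8 NNWwccHH=4 NNWwccHh=8 NNWwcchh=4 NnWWCCHH=4 NnWWCCHh=8 NnWWCChh=4 NnWWCcHH=8 NnWWCcHh=16 NnWWCchh=8 NnWWccHH=4 NnWWccHh=8 NnWWcchh=4 NnWwCCHH=4 NnWwCCHh=8 NnWwCChh=4 NnWwCcHH=8 NnWwCcHh=16 NnWwCchh=8 NnWwccHH=4 NnWwccHh=8 NnWwcchh=4
NNWWccHH hits 4/256; gcd=4; 4÷4/256÷4 = 1/64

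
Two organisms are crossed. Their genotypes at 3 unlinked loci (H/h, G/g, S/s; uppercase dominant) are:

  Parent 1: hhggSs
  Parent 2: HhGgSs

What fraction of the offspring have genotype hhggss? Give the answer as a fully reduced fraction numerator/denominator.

P(hhggss) = 1/16

hhggSs gametes: hgS×4, hgs×4
HhGgSs gametes: HGS×1, HGs×1, HgS×1, Hgs×1, hGS×1, hGs×1, hgS×1, hgs×1
hhggSs×HhGgSs grid (8·8=64): HhGgSS=4 HhGgSs=8 HhGgss=4 HhggSS=4 HhggSs=8 Hhggss=4 hhGgSS=4 hhGgSs=8 hhGgss=4 hhggSS=4 hhggSs=8 hhggss=4
hhggss hits 4/64; gcd=4; 4÷4/64÷4 = 1/16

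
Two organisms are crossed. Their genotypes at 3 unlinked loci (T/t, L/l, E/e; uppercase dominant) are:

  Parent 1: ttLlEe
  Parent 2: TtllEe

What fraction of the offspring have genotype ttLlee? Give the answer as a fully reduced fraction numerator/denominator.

P(ttLlee) = 1/16

ttLlEe gametes: tLE×2, tLe×2, tlE×2, tle×2
TtllEe gametes: TlE×2, Tle×2, tlE×2, tle×2
ttLlEe×TtllEe grid (8·8=64): TtLlEE=4 TtLlEe=8 TtLlee=4 TtllEE=4 TtllEe=8 Ttllee=4 ttLlEE=4 ttLlEe=8 ttLlee=4 ttllEE=4 ttllEe=8 ttllee=4
ttLlee hits 4/64; gcd=4; 4÷4/64÷4 = 1/16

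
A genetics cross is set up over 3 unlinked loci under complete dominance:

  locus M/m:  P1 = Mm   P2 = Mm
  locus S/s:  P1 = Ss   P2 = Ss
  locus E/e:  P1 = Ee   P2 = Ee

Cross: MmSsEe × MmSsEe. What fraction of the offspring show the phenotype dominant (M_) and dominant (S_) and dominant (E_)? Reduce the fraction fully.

P(M_ S_ E_) = 27/64

MmSsEe gametes: MSE×1, MSe×1, MsE×1, Mse×1, mSE×1, mSe×1, msE×1, mse×1
MmSsEe gametes: MSE×1, MSe×1, MsE×1, Mse×1, mSE×1, mSe×1, msE×1, mse×1
MmSsEe×MmSsEe grid (8·8=64): MMSSEE=1 MMSSEe=2 MMSSee=1 MMSsEE=2 MMSsEe=4 MMSsee=2 MMssEE=1 MMssEe=2 MMssee=1 MmSSEE=2 MmSSEe=4 MmSSee=2 MmSsEE=4 MmSsEe=8 MmSsee=4 MmssEE=2 MmssEe=4 Mmssee=2 mmSSEE=1 mmSSEe=2 mmSSee=1 mmSsEE=2 mmSsEe=4 mmSsee=2 mmssEE=1 mmssEe=2 mmssee=1
M_ S_ E_ hits 27/64; gcd=1; 27÷1/64÷1 = 27/64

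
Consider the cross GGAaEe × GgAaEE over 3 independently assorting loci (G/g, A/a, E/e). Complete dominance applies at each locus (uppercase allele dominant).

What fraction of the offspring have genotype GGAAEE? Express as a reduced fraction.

P(GGAAEE) = 1/16

GGAaEe gametes: GAE×2, GAe×2, GaE×2, Gae×2
GgAaEE gametes: GAE×2, GaE×2, gAE×2, gaE×2
GGAaEe×GgAaEE grid (8·8=64): GGAAEE=4 GGAAEe=4 GGAaEE=8 GGAaEe=8 GGaaEE=4 GGaaEe=4 GgAAEE=4 GgAAEe=4 GgAaEE=8 GgAaEe=8 GgaaEE=4 GgaaEe=4
GGAAEE hits 4/64; gcd=4; 4÷4/64÷4 = 1/16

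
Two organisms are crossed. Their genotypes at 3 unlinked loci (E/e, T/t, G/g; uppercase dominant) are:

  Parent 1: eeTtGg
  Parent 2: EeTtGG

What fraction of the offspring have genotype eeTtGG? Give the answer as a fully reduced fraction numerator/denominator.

eeTtGg gametes: eTG×2, eTg×2, etG×2, etg×2
EeTtGG gametes: ETG×2, EtG×2, eTG×2, etG×2
eeTtGg×EeTtGG grid (8·8=64): EeTTGG=4 EeTTGg=4 EeTtGG=8 EeTtGg=8 EettGG=4 EettGg=4 eeTTGG=4 eeTTGg=4 eeTtGG=8 eeTtGg=8 eettGG=4 eettGg=4
eeTtGG hits 8/64; gcd=8; 8÷8/64÷8 = 1/8

P(eeTtGG) = 1/8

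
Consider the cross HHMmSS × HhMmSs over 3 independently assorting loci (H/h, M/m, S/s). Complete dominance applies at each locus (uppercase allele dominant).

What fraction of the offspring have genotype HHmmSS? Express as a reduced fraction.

HHMmSS gametes: HMS×4, HmS×4
HhMmSs gametes: HMS×1, HMs×1, HmS×1, Hms×1, hMS×1, hMs×1, hmS×1, hms×1
HHMmSS×HhMmSs grid (8·8=64): HHMMSS=4 HHMMSs=4 HHMmSS=8 HHMmSs=8 HHmmSS=4 HHmmSs=4 HhMMSS=4 HhMMSs=4 HhMmSS=8 HhMmSs=8 HhmmSS=4 HhmmSs=4
HHmmSS hits 4/64; gcd=4; 4÷4/64÷4 = 1/16

P(HHmmSS) = 1/16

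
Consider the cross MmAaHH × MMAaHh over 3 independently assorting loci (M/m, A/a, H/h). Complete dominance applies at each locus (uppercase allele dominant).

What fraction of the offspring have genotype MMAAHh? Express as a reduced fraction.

MmAaHH gametes: MAH×2, MaH×2, mAH×2, maH×2
MMAaHh gametes: MAH×2, MAh×2, MaH×2, Mah×2
MmAaHH×MMAaHh grid (8·8=64): MMAAHH=4 MMAAHh=4 MMAaHH=8 MMAaHh=8 MMaaHH=4 MMaaHh=4 MmAAHH=4 MmAAHh=4 MmAaHH=8 MmAaHh=8 MmaaHH=4 MmaaHh=4
MMAAHh hits 4/64; gcd=4; 4÷4/64÷4 = 1/16

P(MMAAHh) = 1/16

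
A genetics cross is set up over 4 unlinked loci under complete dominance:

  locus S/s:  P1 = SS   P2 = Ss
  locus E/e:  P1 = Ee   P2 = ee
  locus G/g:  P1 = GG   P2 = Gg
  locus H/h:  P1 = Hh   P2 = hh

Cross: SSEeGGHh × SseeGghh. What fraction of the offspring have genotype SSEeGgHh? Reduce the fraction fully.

P(SSEeGgHh) = 1/16

SSEeGGHh gametes: SEGH×4, SEGh×4, SeGH×4, SeGh×4
SseeGghh gametes: SeGh×4, Segh×4, seGh×4, segh×4
SSEeGGHh×SseeGghh grid (16·16=256): SSEeGGHh=16 SSEeGGhh=16 SSEeGgHh=16 SSEeGghh=16 SSeeGGHh=16 SSeeGGhh=16 SSeeGgHh=16 SSeeGghh=16 SsEeGGHh=16 SsEeGGhh=16 SsEeGgHh=16 SsEeGghh=16 SseeGGHh=16 SseeGGhh=16 SseeGgHh=16 SseeGghh=16
SSEeGgHh hits 16/256; gcd=16; 16÷16/256÷16 = 1/16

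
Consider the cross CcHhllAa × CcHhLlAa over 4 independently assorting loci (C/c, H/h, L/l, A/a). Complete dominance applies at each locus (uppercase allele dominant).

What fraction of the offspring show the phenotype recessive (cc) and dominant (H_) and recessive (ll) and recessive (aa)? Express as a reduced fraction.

P(cc H_ ll aa) = 3/128

CcHhllAa gametes: CHlA×2, CHla×2, ChlA×2, Chla×2, cHlA×2, cHla×2, chlA×2, chla×2
CcHhLlAa gametes: CHLA×1, CHLa×1, CHlA×1, CHla×1, ChLA×1, ChLa×1, ChlA×1, Chla×1, cHLA×1, cHLa×1, cHlA×1, cHla×1, chLA×1, chLa×1, chlA×1, chla×1
CcHhllAa×CcHhLlAa grid (16·16=256): CCHHLlAA=2 CCHHLlAa=4 CCHHLlaa=2 CCHHllAA=2 CCHHllAa=4 CCHHllaa=2 CCHhLlAA=4 CCHhLlAa=8 CCHhLlaa=4 CCHhllAA=4 CCHhllAa=8 CCHhllaa=4 CChhLlAA=2 CChhLlAa=4 CChhLlaa=2 CChhllAA=2 CChhllAa=4 CChhllaa=2 CcHHLlAA=4 CcHHLlAa=8 CcHHLlaa=4 CcHHllAA=4 CcHHllAa=8 CcHHllaa=4 CcHhLlAA=8 CcHhLlAa=16 CcHhLlaa=8 CcHhllAA=8 CcHhllAa=16 CcHhllaa=8 CchhLlAA=4 CchhLlAa=8 CchhLlaa=4 CchhllAA=4 CchhllAa=8 Cchhllaa=4 ccHHLlAA=2 ccHHLlAa=4 ccHHLlaa=2 ccHHllAA=2 ccHHllAa=4 ccHHllaa=2 ccHhLlAA=4 ccHhLlAa=8 ccHhLlaa=4 ccHhllAA=4 ccHhllAa=8 ccHhllaa=4 cchhLlAA=2 cchhLlAa=4 cchhLlaa=2 cchhllAA=2 cchhllAa=4 cchhllaa=2
cc H_ ll aa hits 6/256; gcd=2; 6÷2/256÷2 = 3/128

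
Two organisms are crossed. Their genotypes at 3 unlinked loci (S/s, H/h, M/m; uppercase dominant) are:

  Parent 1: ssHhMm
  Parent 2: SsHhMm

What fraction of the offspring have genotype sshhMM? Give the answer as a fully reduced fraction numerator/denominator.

P(sshhMM) = 1/32

ssHhMm gametes: sHM×2, sHm×2, shM×2, shm×2
SsHhMm gametes: SHM×1, SHm×1, ShM×1, Shm×1, sHM×1, sHm×1, shM×1, shm×1
ssHhMm×SsHhMm grid (8·8=64): SsHHMM=2 SsHHMm=4 SsHHmm=2 SsHhMM=4 SsHhMm=8 SsHhmm=4 SshhMM=2 SshhMm=4 Sshhmm=2 ssHHMM=2 ssHHMm=4 ssHHmm=2 ssHhMM=4 ssHhMm=8 ssHhmm=4 sshhMM=2 sshhMm=4 sshhmm=2
sshhMM hits 2/64; gcd=2; 2÷2/64÷2 = 1/32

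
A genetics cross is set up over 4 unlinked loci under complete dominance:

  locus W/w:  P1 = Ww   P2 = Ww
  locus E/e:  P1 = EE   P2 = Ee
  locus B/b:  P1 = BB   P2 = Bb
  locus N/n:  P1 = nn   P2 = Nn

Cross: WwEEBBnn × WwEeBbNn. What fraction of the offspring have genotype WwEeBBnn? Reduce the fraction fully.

P(WwEeBBnn) = 1/16

WwEEBBnn gametes: WEBn×8, wEBn×8
WwEeBbNn gametes: WEBN×1, WEBn×1, WEbN×1, WEbn×1, WeBN×1, WeBn×1, WebN×1, Webn×1, wEBN×1, wEBn×1, wEbN×1, wEbn×1, weBN×1, weBn×1, webN×1, webn×1
WwEEBBnn×WwEeBbNn grid (16·16=256): WWEEBBNn=8 WWEEBBnn=8 WWEEBbNn=8 WWEEBbnn=8 WWEeBBNn=8 WWEeBBnn=8 WWEeBbNn=8 WWEeBbnn=8 WwEEBBNn=16 WwEEBBnn=16 WwEEBbNn=16 WwEEBbnn=16 WwEeBBNn=16 WwEeBBnn=16 WwEeBbNn=16 WwEeBbnn=16 wwEEBBNn=8 wwEEBBnn=8 wwEEBbNn=8 wwEEBbnn=8 wwEeBBNn=8 wwEeBBnn=8 wwEeBbNn=8 wwEeBbnn=8
WwEeBBnn hits 16/256; gcd=16; 16÷16/256÷16 = 1/16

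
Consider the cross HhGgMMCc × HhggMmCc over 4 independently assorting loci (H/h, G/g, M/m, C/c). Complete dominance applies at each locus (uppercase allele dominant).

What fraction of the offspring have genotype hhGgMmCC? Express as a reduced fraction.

HhGgMMCc gametes: HGMC×2, HGMc×2, HgMC×2, HgMc×2, hGMC×2, hGMc×2, hgMC×2, hgMc×2
HhggMmCc gametes: HgMC×2, HgMc×2, HgmC×2, Hgmc×2, hgMC×2, hgMc×2, hgmC×2, hgmc×2
HhGgMMCc×HhggMmCc grid (16·16=256): HHGgMMCC=4 HHGgMMCc=8 HHGgMMcc=4 HHGgMmCC=4 HHGgMmCc=8 HHGgMmcc=4 HHggMMCC=4 HHggMMCc=8 HHggMMcc=4 HHggMmCC=4 HHggMmCc=8 HHggMmcc=4 HhGgMMCC=8 HhGgMMCc=16 HhGgMMcc=8 HhGgMmCC=8 HhGgMmCc=16 HhGgMmcc=8 HhggMMCC=8 HhggMMCc=16 HhggMMcc=8 HhggMmCC=8 HhggMmCc=16 HhggMmcc=8 hhGgMMCC=4 hhGgMMCc=8 hhGgMMcc=4 hhGgMmCC=4 hhGgMmCc=8 hhGgMmcc=4 hhggMMCC=4 hhggMMCc=8 hhggMMcc=4 hhggMmCC=4 hhggMmCc=8 hhggMmcc=4
hhGgMmCC hits 4/256; gcd=4; 4÷4/256÷4 = 1/64

P(hhGgMmCC) = 1/64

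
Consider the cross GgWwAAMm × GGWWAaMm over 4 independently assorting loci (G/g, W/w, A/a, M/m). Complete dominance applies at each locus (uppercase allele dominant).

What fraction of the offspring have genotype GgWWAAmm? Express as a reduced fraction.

P(GgWWAAmm) = 1/32

GgWwAAMm gametes: GWAM×2, GWAm×2, GwAM×2, GwAm×2, gWAM×2, gWAm×2, gwAM×2, gwAm×2
GGWWAaMm gametes: GWAM×4, GWAm×4, GWaM×4, GWam×4
GgWwAAMm×GGWWAaMm grid (16·16=256): GGWWAAMM=8 GGWWAAMm=16 GGWWAAmm=8 GGWWAaMM=8 GGWWAaMm=16 GGWWAamm=8 GGWwAAMM=8 GGWwAAMm=16 GGWwAAmm=8 GGWwAaMM=8 GGWwAaMm=16 GGWwAamm=8 GgWWAAMM=8 GgWWAAMm=16 GgWWAAmm=8 GgWWAaMM=8 GgWWAaMm=16 GgWWAamm=8 GgWwAAMM=8 GgWwAAMm=16 GgWwAAmm=8 GgWwAaMM=8 GgWwAaMm=16 GgWwAamm=8
GgWWAAmm hits 8/256; gcd=8; 8÷8/256÷8 = 1/32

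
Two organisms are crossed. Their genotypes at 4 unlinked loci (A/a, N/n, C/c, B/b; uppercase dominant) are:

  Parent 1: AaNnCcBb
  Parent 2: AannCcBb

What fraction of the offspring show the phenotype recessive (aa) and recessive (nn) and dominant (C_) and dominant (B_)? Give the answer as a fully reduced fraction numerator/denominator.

P(aa nn C_ B_) = 9/128

AaNnCcBb gametes: ANCB×1, ANCb×1, ANcB×1, ANcb×1, AnCB×1, AnCb×1, AncB×1, Ancb×1, aNCB×1, aNCb×1, aNcB×1, aNcb×1, anCB×1, anCb×1, ancB×1, ancb×1
AannCcBb gametes: AnCB×2, AnCb×2, AncB×2, Ancb×2, anCB×2, anCb×2, ancB×2, ancb×2
AaNnCcBb×AannCcBb grid (16·16=256): AANnCCBB=2 AANnCCBb=4 AANnCCbb=2 AANnCcBB=4 AANnCcBb=8 AANnCcbb=4 AANnccBB=2 AANnccBb=4 AANnccbb=2 AAnnCCBB=2 AAnnCCBb=4 AAnnCCbb=2 AAnnCcBB=4 AAnnCcBb=8 AAnnCcbb=4 AAnnccBB=2 AAnnccBb=4 AAnnccbb=2 AaNnCCBB=4 AaNnCCBb=8 AaNnCCbb=4 AaNnCcBB=8 AaNnCcBb=16 AaNnCcbb=8 AaNnccBB=4 AaNnccBb=8 AaNnccbb=4 AannCCBB=4 AannCCBb=8 AannCCbb=4 AannCcBB=8 AannCcBb=16 AannCcbb=8 AannccBB=4 AannccBb=8 Aannccbb=4 aaNnCCBB=2 aaNnCCBb=4 aaNnCCbb=2 aaNnCcBB=4 aaNnCcBb=8 aaNnCcbb=4 aaNnccBB=2 aaNnccBb=4 aaNnccbb=2 aannCCBB=2 aannCCBb=4 aannCCbb=2 aannCcBB=4 aannCcBb=8 aannCcbb=4 aannccBB=2 aannccBb=4 aannccbb=2
aa nn C_ B_ hits 18/256; gcd=2; 18÷2/256÷2 = 9/128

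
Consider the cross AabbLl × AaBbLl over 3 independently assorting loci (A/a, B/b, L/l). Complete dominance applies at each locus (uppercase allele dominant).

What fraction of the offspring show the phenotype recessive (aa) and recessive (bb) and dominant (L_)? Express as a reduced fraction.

P(aa bb L_) = 3/32

AabbLl gametes: AbL×2, Abl×2, abL×2, abl×2
AaBbLl gametes: ABL×1, ABl×1, AbL×1, Abl×1, aBL×1, aBl×1, abL×1, abl×1
AabbLl×AaBbLl grid (8·8=64): AABbLL=2 AABbLl=4 AABbll=2 AAbbLL=2 AAbbLl=4 AAbbll=2 AaBbLL=4 AaBbLl=8 AaBbll=4 AabbLL=4 AabbLl=8 Aabbll=4 aaBbLL=2 aaBbLl=4 aaBbll=2 aabbLL=2 aabbLl=4 aabbll=2
aa bb L_ hits 6/64; gcd=2; 6÷2/64÷2 = 3/32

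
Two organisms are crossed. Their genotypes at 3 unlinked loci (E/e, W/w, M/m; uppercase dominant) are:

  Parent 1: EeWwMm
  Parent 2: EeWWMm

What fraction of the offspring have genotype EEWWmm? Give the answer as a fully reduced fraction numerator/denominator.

EeWwMm gametes: EWM×1, EWm×1, EwM×1, Ewm×1, eWM×1, eWm×1, ewM×1, ewm×1
EeWWMm gametes: EWM×2, EWm×2, eWM×2, eWm×2
EeWwMm×EeWWMm grid (8·8=64): EEWWMM=2 EEWWMm=4 EEWWmm=2 EEWwMM=2 EEWwMm=4 EEWwmm=2 EeWWMM=4 EeWWMm=8 EeWWmm=4 EeWwMM=4 EeWwMm=8 EeWwmm=4 eeWWMM=2 eeWWMm=4 eeWWmm=2 eeWwMM=2 eeWwMm=4 eeWwmm=2
EEWWmm hits 2/64; gcd=2; 2÷2/64÷2 = 1/32

P(EEWWmm) = 1/32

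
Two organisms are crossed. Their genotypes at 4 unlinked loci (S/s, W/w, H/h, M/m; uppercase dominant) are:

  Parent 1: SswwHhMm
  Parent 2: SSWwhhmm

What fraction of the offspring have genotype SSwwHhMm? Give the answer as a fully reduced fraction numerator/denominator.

P(SSwwHhMm) = 1/16

SswwHhMm gametes: SwHM×2, SwHm×2, SwhM×2, Swhm×2, swHM×2, swHm×2, swhM×2, swhm×2
SSWwhhmm gametes: SWhm×8, Swhm×8
SswwHhMm×SSWwhhmm grid (16·16=256): SSWwHhMm=16 SSWwHhmm=16 SSWwhhMm=16 SSWwhhmm=16 SSwwHhMm=16 SSwwHhmm=16 SSwwhhMm=16 SSwwhhmm=16 SsWwHhMm=16 SsWwHhmm=16 SsWwhhMm=16 SsWwhhmm=16 SswwHhMm=16 SswwHhmm=16 SswwhhMm=16 Sswwhhmm=16
SSwwHhMm hits 16/256; gcd=16; 16÷16/256÷16 = 1/16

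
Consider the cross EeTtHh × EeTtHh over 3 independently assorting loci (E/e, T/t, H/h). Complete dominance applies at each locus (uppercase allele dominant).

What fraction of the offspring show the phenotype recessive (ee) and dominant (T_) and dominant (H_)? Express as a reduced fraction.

P(ee T_ H_) = 9/64

EeTtHh gametes: ETH×1, ETh×1, EtH×1, Eth×1, eTH×1, eTh×1, etH×1, eth×1
EeTtHh gametes: ETH×1, ETh×1, EtH×1, Eth×1, eTH×1, eTh×1, etH×1, eth×1
EeTtHh×EeTtHh grid (8·8=64): EETTHH=1 EETTHh=2 EETThh=1 EETtHH=2 EETtHh=4 EETthh=2 EEttHH=1 EEttHh=2 EEtthh=1 EeTTHH=2 EeTTHh=4 EeTThh=2 EeTtHH=4 EeTtHh=8 EeTthh=4 EettHH=2 EettHh=4 Eetthh=2 eeTTHH=1 eeTTHh=2 eeTThh=1 eeTtHH=2 eeTtHh=4 eeTthh=2 eettHH=1 eettHh=2 eetthh=1
ee T_ H_ hits 9/64; gcd=1; 9÷1/64÷1 = 9/64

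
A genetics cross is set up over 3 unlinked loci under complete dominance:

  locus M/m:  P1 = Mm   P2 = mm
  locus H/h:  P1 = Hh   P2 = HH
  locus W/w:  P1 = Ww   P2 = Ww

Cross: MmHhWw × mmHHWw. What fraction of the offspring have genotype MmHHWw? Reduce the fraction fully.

P(MmHHWw) = 1/8

MmHhWw gametes: MHW×1, MHw×1, MhW×1, Mhw×1, mHW×1, mHw×1, mhW×1, mhw×1
mmHHWw gametes: mHW×4, mHw×4
MmHhWw×mmHHWw grid (8·8=64): MmHHWW=4 MmHHWw=8 MmHHww=4 MmHhWW=4 MmHhWw=8 MmHhww=4 mmHHWW=4 mmHHWw=8 mmHHww=4 mmHhWW=4 mmHhWw=8 mmHhww=4
MmHHWw hits 8/64; gcd=8; 8÷8/64÷8 = 1/8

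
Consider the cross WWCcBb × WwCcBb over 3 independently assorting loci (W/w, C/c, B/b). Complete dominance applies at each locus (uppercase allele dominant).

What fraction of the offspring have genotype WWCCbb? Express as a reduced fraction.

P(WWCCbb) = 1/32

WWCcBb gametes: WCB×2, WCb×2, WcB×2, Wcb×2
WwCcBb gametes: WCB×1, WCb×1, WcB×1, Wcb×1, wCB×1, wCb×1, wcB×1, wcb×1
WWCcBb×WwCcBb grid (8·8=64): WWCCBB=2 WWCCBb=4 WWCCbb=2 WWCcBB=4 WWCcBb=8 WWCcbb=4 WWccBB=2 WWccBb=4 WWccbb=2 WwCCBB=2 WwCCBb=4 WwCCbb=2 WwCcBB=4 WwCcBb=8 WwCcbb=4 WwccBB=2 WwccBb=4 Wwccbb=2
WWCCbb hits 2/64; gcd=2; 2÷2/64÷2 = 1/32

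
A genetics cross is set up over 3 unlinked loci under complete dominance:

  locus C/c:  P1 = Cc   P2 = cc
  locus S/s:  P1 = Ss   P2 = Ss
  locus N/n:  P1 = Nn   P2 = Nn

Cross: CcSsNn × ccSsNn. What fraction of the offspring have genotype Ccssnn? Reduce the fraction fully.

P(Ccssnn) = 1/32

CcSsNn gametes: CSN×1, CSn×1, CsN×1, Csn×1, cSN×1, cSn×1, csN×1, csn×1
ccSsNn gametes: cSN×2, cSn×2, csN×2, csn×2
CcSsNn×ccSsNn grid (8·8=64): CcSSNN=2 CcSSNn=4 CcSSnn=2 CcSsNN=4 CcSsNn=8 CcSsnn=4 CcssNN=2 CcssNn=4 Ccssnn=2 ccSSNN=2 ccSSNn=4 ccSSnn=2 ccSsNN=4 ccSsNn=8 ccSsnn=4 ccssNN=2 ccssNn=4 ccssnn=2
Ccssnn hits 2/64; gcd=2; 2÷2/64÷2 = 1/32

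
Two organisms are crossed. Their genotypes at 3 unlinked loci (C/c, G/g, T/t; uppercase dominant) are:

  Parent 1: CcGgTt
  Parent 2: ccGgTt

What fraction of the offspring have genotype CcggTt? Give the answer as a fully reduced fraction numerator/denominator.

CcGgTt gametes: CGT×1, CGt×1, CgT×1, Cgt×1, cGT×1, cGt×1, cgT×1, cgt×1
ccGgTt gametes: cGT×2, cGt×2, cgT×2, cgt×2
CcGgTt×ccGgTt grid (8·8=64): CcGGTT=2 CcGGTt=4 CcGGtt=2 CcGgTT=4 CcGgTt=8 CcGgtt=4 CcggTT=2 CcggTt=4 Ccggtt=2 ccGGTT=2 ccGGTt=4 ccGGtt=2 ccGgTT=4 ccGgTt=8 ccGgtt=4 ccggTT=2 ccggTt=4 ccggtt=2
CcggTt hits 4/64; gcd=4; 4÷4/64÷4 = 1/16

P(CcggTt) = 1/16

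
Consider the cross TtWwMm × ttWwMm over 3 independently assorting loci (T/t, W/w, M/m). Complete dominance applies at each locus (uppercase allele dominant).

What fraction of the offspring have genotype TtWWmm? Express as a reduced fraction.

TtWwMm gametes: TWM×1, TWm×1, TwM×1, Twm×1, tWM×1, tWm×1, twM×1, twm×1
ttWwMm gametes: tWM×2, tWm×2, twM×2, twm×2
TtWwMm×ttWwMm grid (8·8=64): TtWWMM=2 TtWWMm=4 TtWWmm=2 TtWwMM=4 TtWwMm=8 TtWwmm=4 TtwwMM=2 TtwwMm=4 Ttwwmm=2 ttWWMM=2 ttWWMm=4 ttWWmm=2 ttWwMM=4 ttWwMm=8 ttWwmm=4 ttwwMM=2 ttwwMm=4 ttwwmm=2
TtWWmm hits 2/64; gcd=2; 2÷2/64÷2 = 1/32

P(TtWWmm) = 1/32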